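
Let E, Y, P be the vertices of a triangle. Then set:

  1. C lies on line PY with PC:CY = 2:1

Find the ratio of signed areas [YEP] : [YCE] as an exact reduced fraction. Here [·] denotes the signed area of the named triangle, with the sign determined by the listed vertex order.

Set E = (0, 0), Y = (1, 0), P = (0, 1); any affine frame gives the same invariant.
1. C lies on line PY with PC:CY = 2:1 ⇒ C = (2/3, 1/3)
2·[YEP] = -1, 2·[YCE] = 1/3
[YEP]:[YCE] = -1:1/3 = -3

[YEP]:[YCE] = -3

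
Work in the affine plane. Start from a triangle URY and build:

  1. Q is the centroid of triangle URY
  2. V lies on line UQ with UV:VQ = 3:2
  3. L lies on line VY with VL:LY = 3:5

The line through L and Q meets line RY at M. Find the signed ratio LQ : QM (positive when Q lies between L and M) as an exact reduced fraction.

Choose coordinates U = (0, 0), R = (1, 0), Y = (0, 1).
1. Q is the centroid of triangle URY ⇒ Q = (1/3, 1/3)
2. V lies on line UQ with UV:VQ = 3:2 ⇒ V = (1/5, 1/5)
3. L lies on line VY with VL:LY = 3:5 ⇒ L = (1/8, 1/2)
line LQ meets RY at M = (2, -1)
Q = L + t·(M−L) with t = 1/9, so LQ:QM = 1/9:8/9

LQ:QM = 1/8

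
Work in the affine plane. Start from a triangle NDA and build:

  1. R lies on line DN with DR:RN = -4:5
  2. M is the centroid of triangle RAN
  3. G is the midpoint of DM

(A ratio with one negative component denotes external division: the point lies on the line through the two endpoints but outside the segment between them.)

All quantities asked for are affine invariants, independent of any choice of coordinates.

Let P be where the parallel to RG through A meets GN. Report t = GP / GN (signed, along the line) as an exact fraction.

Set N = (0, 0), D = (1, 0), A = (0, 1); any affine frame gives the same invariant.
1. R lies on line DN with DR:RN = -4:5 ⇒ R = (5, 0)
2. M is the centroid of triangle RAN ⇒ M = (5/3, 1/3)
3. G is the midpoint of DM ⇒ G = (4/3, 1/6)
through A parallel to RG: direction (-11/3, 1/6); meets GN at P = (88/15, 11/15)
P = G + t·(N−G) with t = -17/5

t = -17/5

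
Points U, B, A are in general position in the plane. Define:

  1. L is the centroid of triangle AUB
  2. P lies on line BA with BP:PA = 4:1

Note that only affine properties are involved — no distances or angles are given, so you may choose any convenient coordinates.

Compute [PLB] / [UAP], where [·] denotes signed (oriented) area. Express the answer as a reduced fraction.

[PLB]:[UAP] = -4/3

Assign U = (0, 0), B = (1, 0), A = (0, 1) — the answer is frame-independent, so this choice is without loss of generality.
1. L is the centroid of triangle AUB ⇒ L = (1/3, 1/3)
2. P lies on line BA with BP:PA = 4:1 ⇒ P = (1/5, 4/5)
2·[PLB] = 4/15, 2·[UAP] = -1/5
[PLB]:[UAP] = 4/15:-1/5 = -4/3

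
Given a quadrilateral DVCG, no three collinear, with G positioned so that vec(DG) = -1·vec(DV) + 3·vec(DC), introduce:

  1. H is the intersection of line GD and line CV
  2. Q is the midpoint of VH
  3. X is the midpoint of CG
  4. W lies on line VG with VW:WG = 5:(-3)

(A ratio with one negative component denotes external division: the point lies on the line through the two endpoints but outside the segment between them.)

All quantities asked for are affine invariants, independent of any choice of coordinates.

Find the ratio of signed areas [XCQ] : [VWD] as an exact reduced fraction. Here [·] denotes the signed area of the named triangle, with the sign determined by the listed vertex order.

Choose coordinates D = (0, 0), V = (1, 0), C = (0, 1), G = (-1, 3).
1. H is the intersection of line GD and line CV ⇒ H = (-1/2, 3/2)
2. Q is the midpoint of VH ⇒ Q = (1/4, 3/4)
3. X is the midpoint of CG ⇒ X = (-1/2, 2)
4. W lies on line VG with VW:WG = 5:(-3) ⇒ W = (-4, 15/2)
2·[XCQ] = 1/8, 2·[VWD] = 15/2
[XCQ]:[VWD] = 1/8:15/2 = 1/60

[XCQ]:[VWD] = 1/60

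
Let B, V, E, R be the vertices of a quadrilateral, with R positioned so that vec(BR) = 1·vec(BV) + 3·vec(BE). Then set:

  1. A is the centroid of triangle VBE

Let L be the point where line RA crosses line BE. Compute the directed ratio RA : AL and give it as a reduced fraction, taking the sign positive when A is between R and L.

RA:AL = 2

Assign B = (0, 0), V = (1, 0), E = (0, 1), R = (1, 3) — the answer is frame-independent, so this choice is without loss of generality.
1. A is the centroid of triangle VBE ⇒ A = (1/3, 1/3)
line RA meets BE at L = (0, -1)
A = R + t·(L−R) with t = 2/3, so RA:AL = 2/3:1/3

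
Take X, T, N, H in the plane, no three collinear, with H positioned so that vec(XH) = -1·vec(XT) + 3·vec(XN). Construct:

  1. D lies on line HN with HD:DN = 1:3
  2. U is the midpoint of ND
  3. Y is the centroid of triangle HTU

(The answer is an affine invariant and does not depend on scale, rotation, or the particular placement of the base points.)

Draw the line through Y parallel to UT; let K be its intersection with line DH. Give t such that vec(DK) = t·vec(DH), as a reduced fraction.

Choose coordinates X = (0, 0), T = (1, 0), N = (0, 1), H = (-1, 3).
1. D lies on line HN with HD:DN = 1:3 ⇒ D = (-3/4, 5/2)
2. U is the midpoint of ND ⇒ U = (-3/8, 7/4)
3. Y is the centroid of triangle HTU ⇒ Y = (-1/8, 19/12)
through Y parallel to UT: direction (11/8, -7/4); meets DH at K = (-7/12, 13/6)
K = D + t·(H−D) with t = -2/3

t = -2/3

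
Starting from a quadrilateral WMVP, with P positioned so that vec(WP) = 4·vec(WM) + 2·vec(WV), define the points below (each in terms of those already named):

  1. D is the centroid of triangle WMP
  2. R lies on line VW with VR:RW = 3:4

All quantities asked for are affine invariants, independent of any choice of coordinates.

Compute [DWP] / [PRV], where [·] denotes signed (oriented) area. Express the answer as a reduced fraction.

[DWP]:[PRV] = 7/18

Assign W = (0, 0), M = (1, 0), V = (0, 1), P = (4, 2) — the answer is frame-independent, so this choice is without loss of generality.
1. D is the centroid of triangle WMP ⇒ D = (5/3, 2/3)
2. R lies on line VW with VR:RW = 3:4 ⇒ R = (0, 4/7)
2·[DWP] = -2/3, 2·[PRV] = -12/7
[DWP]:[PRV] = -2/3:-12/7 = 7/18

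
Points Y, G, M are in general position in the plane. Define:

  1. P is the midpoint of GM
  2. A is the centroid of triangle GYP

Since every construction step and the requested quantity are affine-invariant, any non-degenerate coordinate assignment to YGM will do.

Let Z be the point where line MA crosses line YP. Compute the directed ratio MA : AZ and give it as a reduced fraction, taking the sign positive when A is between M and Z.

Assign Y = (0, 0), G = (1, 0), M = (0, 1) — the answer is frame-independent, so this choice is without loss of generality.
1. P is the midpoint of GM ⇒ P = (1/2, 1/2)
2. A is the centroid of triangle GYP ⇒ A = (1/2, 1/6)
line MA meets YP at Z = (3/8, 3/8)
A = M + t·(Z−M) with t = 4/3, so MA:AZ = 4/3:-1/3

MA:AZ = -4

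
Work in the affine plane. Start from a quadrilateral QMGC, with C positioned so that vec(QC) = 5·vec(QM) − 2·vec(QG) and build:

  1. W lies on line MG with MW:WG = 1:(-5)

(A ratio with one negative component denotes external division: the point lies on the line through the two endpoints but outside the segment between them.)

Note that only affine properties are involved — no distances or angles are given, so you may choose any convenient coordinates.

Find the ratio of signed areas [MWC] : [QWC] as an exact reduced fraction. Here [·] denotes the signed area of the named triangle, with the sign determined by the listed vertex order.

Work in coordinates with Q = (0, 0), M = (1, 0), G = (0, 1), C = (5, -2).
1. W lies on line MG with MW:WG = 1:(-5) ⇒ W = (5/4, -1/4)
2·[MWC] = 1/2, 2·[QWC] = -5/4
[MWC]:[QWC] = 1/2:-5/4 = -2/5

[MWC]:[QWC] = -2/5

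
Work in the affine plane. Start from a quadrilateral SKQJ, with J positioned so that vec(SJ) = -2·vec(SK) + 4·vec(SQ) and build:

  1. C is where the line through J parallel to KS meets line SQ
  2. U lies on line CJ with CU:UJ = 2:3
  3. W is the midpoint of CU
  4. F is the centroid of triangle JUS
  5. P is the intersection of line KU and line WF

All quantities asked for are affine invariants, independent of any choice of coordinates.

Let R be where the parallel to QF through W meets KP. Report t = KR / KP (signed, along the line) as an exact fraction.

Assign S = (0, 0), K = (1, 0), Q = (0, 1), J = (-2, 4) — the answer is frame-independent, so this choice is without loss of generality.
1. C is where the line through J parallel to KS meets line SQ ⇒ C = (0, 4)
2. U lies on line CJ with CU:UJ = 2:3 ⇒ U = (-4/5, 4)
3. W is the midpoint of CU ⇒ W = (-2/5, 4)
4. F is the centroid of triangle JUS ⇒ F = (-14/15, 8/3)
5. P is the intersection of line KU and line WF ⇒ P = (-10/17, 60/17)
through W parallel to QF: direction (-14/15, 5/3); meets KP at R = (-134/55, 84/11)
R = K + t·(P−K) with t = 119/55

t = 119/55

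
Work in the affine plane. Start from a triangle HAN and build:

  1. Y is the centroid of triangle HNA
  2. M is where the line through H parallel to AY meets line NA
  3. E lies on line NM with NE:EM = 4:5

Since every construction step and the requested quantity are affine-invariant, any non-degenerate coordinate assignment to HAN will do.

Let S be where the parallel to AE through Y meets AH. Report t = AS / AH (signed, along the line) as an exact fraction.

t = 1/3

Work in coordinates with H = (0, 0), A = (1, 0), N = (0, 1).
1. Y is the centroid of triangle HNA ⇒ Y = (1/3, 1/3)
2. M is where the line through H parallel to AY meets line NA ⇒ M = (2, -1)
3. E lies on line NM with NE:EM = 4:5 ⇒ E = (8/9, 1/9)
through Y parallel to AE: direction (-1/9, 1/9); meets AH at S = (2/3, 0)
S = A + t·(H−A) with t = 1/3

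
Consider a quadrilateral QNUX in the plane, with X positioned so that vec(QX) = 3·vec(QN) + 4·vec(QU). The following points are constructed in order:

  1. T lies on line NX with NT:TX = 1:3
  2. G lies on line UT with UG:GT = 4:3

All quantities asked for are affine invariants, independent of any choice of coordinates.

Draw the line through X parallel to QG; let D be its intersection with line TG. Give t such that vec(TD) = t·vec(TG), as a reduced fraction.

Assign Q = (0, 0), N = (1, 0), U = (0, 1), X = (3, 4) — the answer is frame-independent, so this choice is without loss of generality.
1. T lies on line NX with NT:TX = 1:3 ⇒ T = (3/2, 1)
2. G lies on line UT with UG:GT = 4:3 ⇒ G = (6/7, 1)
through X parallel to QG: direction (6/7, 1); meets TG at D = (3/7, 1)
D = T + t·(G−T) with t = 5/3

t = 5/3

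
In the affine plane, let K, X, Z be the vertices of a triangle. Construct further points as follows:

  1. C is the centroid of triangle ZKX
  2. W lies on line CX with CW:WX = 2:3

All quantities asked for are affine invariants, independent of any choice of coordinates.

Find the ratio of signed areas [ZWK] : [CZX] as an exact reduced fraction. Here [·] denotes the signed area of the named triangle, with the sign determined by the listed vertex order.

Work in coordinates with K = (0, 0), X = (1, 0), Z = (0, 1).
1. C is the centroid of triangle ZKX ⇒ C = (1/3, 1/3)
2. W lies on line CX with CW:WX = 2:3 ⇒ W = (3/5, 1/5)
2·[ZWK] = -3/5, 2·[CZX] = -1/3
[ZWK]:[CZX] = -3/5:-1/3 = 9/5

[ZWK]:[CZX] = 9/5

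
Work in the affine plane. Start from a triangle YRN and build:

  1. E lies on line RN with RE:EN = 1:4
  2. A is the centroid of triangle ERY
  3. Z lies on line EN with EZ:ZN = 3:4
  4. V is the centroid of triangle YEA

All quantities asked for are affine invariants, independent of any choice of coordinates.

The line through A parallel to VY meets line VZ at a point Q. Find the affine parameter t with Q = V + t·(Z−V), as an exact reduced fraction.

t = -7/67

Assign Y = (0, 0), R = (1, 0), N = (0, 1) — the answer is frame-independent, so this choice is without loss of generality.
1. E lies on line RN with RE:EN = 1:4 ⇒ E = (4/5, 1/5)
2. A is the centroid of triangle ERY ⇒ A = (3/5, 1/15)
3. Z lies on line EN with EZ:ZN = 3:4 ⇒ Z = (16/35, 19/35)
4. V is the centroid of triangle YEA ⇒ V = (7/15, 4/45)
through A parallel to VY: direction (-7/15, -4/45); meets VZ at Q = (94/201, 25/603)
Q = V + t·(Z−V) with t = -7/67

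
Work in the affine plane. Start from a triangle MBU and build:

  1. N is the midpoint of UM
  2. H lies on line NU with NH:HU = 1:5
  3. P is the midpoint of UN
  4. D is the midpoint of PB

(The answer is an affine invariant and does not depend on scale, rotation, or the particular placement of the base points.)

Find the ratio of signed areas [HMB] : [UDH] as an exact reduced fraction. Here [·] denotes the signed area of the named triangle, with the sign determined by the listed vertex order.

Assign M = (0, 0), B = (1, 0), U = (0, 1) — the answer is frame-independent, so this choice is without loss of generality.
1. N is the midpoint of UM ⇒ N = (0, 1/2)
2. H lies on line NU with NH:HU = 1:5 ⇒ H = (0, 7/12)
3. P is the midpoint of UN ⇒ P = (0, 3/4)
4. D is the midpoint of PB ⇒ D = (1/2, 3/8)
2·[HMB] = 7/12, 2·[UDH] = -5/24
[HMB]:[UDH] = 7/12:-5/24 = -14/5

[HMB]:[UDH] = -14/5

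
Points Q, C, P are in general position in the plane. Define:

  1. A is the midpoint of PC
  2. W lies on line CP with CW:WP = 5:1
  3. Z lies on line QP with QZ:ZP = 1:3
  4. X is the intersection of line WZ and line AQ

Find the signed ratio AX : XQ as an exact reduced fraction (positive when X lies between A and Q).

AX:XQ = -6

Choose coordinates Q = (0, 0), C = (1, 0), P = (0, 1).
1. A is the midpoint of PC ⇒ A = (1/2, 1/2)
2. W lies on line CP with CW:WP = 5:1 ⇒ W = (1/6, 5/6)
3. Z lies on line QP with QZ:ZP = 1:3 ⇒ Z = (0, 1/4)
4. X is the intersection of line WZ and line AQ ⇒ X = (-1/10, -1/10)
X = A + t·(Q−A) with t = 6/5, so AX:XQ = t:(1−t) = 6/5:-1/5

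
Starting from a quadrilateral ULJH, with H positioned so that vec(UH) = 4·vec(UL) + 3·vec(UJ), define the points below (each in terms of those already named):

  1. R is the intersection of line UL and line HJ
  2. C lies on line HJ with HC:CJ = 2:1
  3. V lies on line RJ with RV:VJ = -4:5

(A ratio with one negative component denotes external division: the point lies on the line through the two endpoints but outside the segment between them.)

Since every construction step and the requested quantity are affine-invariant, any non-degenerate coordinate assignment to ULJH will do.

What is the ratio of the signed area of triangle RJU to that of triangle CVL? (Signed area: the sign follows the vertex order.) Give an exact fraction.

Choose coordinates U = (0, 0), L = (1, 0), J = (0, 1), H = (4, 3).
1. R is the intersection of line UL and line HJ ⇒ R = (-2, 0)
2. C lies on line HJ with HC:CJ = 2:1 ⇒ C = (4/3, 5/3)
3. V lies on line RJ with RV:VJ = -4:5 ⇒ V = (-10, -4)
2·[RJU] = -2, 2·[CVL] = 17
[RJU]:[CVL] = -2:17 = -2/17

[RJU]:[CVL] = -2/17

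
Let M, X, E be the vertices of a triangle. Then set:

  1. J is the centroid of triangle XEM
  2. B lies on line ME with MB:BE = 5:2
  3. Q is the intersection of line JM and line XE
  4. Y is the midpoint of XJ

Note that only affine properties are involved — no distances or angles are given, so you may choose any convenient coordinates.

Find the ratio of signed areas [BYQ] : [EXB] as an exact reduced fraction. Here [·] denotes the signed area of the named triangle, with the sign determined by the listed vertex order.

[BYQ]:[EXB] = -11/24

Choose coordinates M = (0, 0), X = (1, 0), E = (0, 1).
1. J is the centroid of triangle XEM ⇒ J = (1/3, 1/3)
2. B lies on line ME with MB:BE = 5:2 ⇒ B = (0, 5/7)
3. Q is the intersection of line JM and line XE ⇒ Q = (1/2, 1/2)
4. Y is the midpoint of XJ ⇒ Y = (2/3, 1/6)
2·[BYQ] = 11/84, 2·[EXB] = -2/7
[BYQ]:[EXB] = 11/84:-2/7 = -11/24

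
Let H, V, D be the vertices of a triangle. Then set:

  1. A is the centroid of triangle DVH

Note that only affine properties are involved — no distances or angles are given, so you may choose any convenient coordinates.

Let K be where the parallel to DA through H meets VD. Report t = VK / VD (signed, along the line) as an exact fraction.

Choose coordinates H = (0, 0), V = (1, 0), D = (0, 1).
1. A is the centroid of triangle DVH ⇒ A = (1/3, 1/3)
through H parallel to DA: direction (1/3, -2/3); meets VD at K = (-1, 2)
K = V + t·(D−V) with t = 2

t = 2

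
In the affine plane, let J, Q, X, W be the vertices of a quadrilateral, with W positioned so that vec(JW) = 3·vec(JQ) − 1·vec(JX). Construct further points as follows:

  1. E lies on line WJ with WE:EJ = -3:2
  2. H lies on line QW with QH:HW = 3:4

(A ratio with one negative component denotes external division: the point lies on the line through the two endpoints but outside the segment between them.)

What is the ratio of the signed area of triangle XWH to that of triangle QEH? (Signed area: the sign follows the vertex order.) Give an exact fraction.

[XWH]:[QEH] = -4/9

Work in coordinates with J = (0, 0), Q = (1, 0), X = (0, 1), W = (3, -1).
1. E lies on line WJ with WE:EJ = -3:2 ⇒ E = (-6, 2)
2. H lies on line QW with QH:HW = 3:4 ⇒ H = (13/7, -3/7)
2·[XWH] = -4/7, 2·[QEH] = 9/7
[XWH]:[QEH] = -4/7:9/7 = -4/9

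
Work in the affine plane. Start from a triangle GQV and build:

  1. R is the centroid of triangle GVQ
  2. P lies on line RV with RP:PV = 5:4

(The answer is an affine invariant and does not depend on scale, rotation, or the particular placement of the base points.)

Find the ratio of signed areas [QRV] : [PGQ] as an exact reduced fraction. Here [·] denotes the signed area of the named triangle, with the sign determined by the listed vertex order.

Work in coordinates with G = (0, 0), Q = (1, 0), V = (0, 1).
1. R is the centroid of triangle GVQ ⇒ R = (1/3, 1/3)
2. P lies on line RV with RP:PV = 5:4 ⇒ P = (4/27, 19/27)
2·[QRV] = -1/3, 2·[PGQ] = 19/27
[QRV]:[PGQ] = -1/3:19/27 = -9/19

[QRV]:[PGQ] = -9/19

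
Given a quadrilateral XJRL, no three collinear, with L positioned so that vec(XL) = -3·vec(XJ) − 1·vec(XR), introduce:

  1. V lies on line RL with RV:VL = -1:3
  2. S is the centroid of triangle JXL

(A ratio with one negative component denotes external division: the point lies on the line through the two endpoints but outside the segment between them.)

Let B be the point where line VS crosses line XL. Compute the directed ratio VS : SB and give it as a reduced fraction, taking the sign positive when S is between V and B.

Work in coordinates with X = (0, 0), J = (1, 0), R = (0, 1), L = (-3, -1).
1. V lies on line RL with RV:VL = -1:3 ⇒ V = (3/2, 2)
2. S is the centroid of triangle JXL ⇒ S = (-2/3, -1/3)
line VS meets XL at B = (-15/29, -5/29)
S = V + t·(B−V) with t = 29/27, so VS:SB = 29/27:-2/27

VS:SB = -29/2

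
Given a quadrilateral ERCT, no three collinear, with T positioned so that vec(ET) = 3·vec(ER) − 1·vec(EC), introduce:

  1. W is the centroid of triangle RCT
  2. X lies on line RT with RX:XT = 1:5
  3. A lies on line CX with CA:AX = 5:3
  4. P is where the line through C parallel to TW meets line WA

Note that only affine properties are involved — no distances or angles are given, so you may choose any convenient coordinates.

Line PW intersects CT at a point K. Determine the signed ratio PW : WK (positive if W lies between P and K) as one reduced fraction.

PW:WK = -27/7

Set E = (0, 0), R = (1, 0), C = (0, 1), T = (3, -1); any affine frame gives the same invariant.
1. W is the centroid of triangle RCT ⇒ W = (4/3, 0)
2. X lies on line RT with RX:XT = 1:5 ⇒ X = (4/3, -1/6)
3. A lies on line CX with CA:AX = 5:3 ⇒ A = (5/6, 13/48)
4. P is where the line through C parallel to TW meets line WA ⇒ P = (100/21, -13/7)
line PW meets CT at K = (20/9, -13/27)
W = P + t·(K−P) with t = 27/20, so PW:WK = 27/20:-7/20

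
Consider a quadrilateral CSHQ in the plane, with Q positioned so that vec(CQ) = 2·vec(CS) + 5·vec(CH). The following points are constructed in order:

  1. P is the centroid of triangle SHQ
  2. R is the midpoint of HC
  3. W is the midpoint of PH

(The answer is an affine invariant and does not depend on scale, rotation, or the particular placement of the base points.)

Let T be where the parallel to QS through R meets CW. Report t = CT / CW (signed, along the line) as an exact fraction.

Choose coordinates C = (0, 0), S = (1, 0), H = (0, 1), Q = (2, 5).
1. P is the centroid of triangle SHQ ⇒ P = (1, 2)
2. R is the midpoint of HC ⇒ R = (0, 1/2)
3. W is the midpoint of PH ⇒ W = (1/2, 3/2)
through R parallel to QS: direction (-1, -5); meets CW at T = (-1/4, -3/4)
T = C + t·(W−C) with t = -1/2

t = -1/2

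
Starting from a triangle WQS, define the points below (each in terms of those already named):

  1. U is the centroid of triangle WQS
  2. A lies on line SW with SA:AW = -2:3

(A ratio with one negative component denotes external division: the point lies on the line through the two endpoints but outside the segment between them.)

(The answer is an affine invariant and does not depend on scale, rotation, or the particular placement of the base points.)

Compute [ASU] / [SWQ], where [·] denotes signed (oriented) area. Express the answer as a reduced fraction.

Work in coordinates with W = (0, 0), Q = (1, 0), S = (0, 1).
1. U is the centroid of triangle WQS ⇒ U = (1/3, 1/3)
2. A lies on line SW with SA:AW = -2:3 ⇒ A = (0, 3)
2·[ASU] = 2/3, 2·[SWQ] = 1
[ASU]:[SWQ] = 2/3:1 = 2/3

[ASU]:[SWQ] = 2/3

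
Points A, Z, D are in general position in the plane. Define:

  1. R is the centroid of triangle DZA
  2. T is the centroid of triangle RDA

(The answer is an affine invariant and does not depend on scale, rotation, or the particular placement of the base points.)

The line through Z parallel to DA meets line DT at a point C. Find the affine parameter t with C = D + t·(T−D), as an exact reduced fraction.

Choose coordinates A = (0, 0), Z = (1, 0), D = (0, 1).
1. R is the centroid of triangle DZA ⇒ R = (1/3, 1/3)
2. T is the centroid of triangle RDA ⇒ T = (1/9, 4/9)
through Z parallel to DA: direction (0, -1); meets DT at C = (1, -4)
C = D + t·(T−D) with t = 9

t = 9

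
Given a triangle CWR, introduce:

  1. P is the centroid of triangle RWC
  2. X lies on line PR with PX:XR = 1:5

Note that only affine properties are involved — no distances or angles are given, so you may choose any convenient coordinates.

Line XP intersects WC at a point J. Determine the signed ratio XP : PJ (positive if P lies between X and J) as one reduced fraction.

XP:PJ = 1/3

Assign C = (0, 0), W = (1, 0), R = (0, 1) — the answer is frame-independent, so this choice is without loss of generality.
1. P is the centroid of triangle RWC ⇒ P = (1/3, 1/3)
2. X lies on line PR with PX:XR = 1:5 ⇒ X = (5/18, 4/9)
line XP meets WC at J = (1/2, 0)
P = X + t·(J−X) with t = 1/4, so XP:PJ = 1/4:3/4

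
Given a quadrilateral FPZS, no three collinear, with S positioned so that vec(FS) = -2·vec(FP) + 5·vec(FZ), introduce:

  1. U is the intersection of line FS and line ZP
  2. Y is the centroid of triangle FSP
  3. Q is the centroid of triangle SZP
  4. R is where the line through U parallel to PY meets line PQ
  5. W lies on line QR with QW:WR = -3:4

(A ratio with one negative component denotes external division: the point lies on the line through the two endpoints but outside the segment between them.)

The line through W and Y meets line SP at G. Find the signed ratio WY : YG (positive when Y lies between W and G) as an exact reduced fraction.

Choose coordinates F = (0, 0), P = (1, 0), Z = (0, 1), S = (-2, 5).
1. U is the intersection of line FS and line ZP ⇒ U = (-2/3, 5/3)
2. Y is the centroid of triangle FSP ⇒ Y = (-1/3, 5/3)
3. Q is the centroid of triangle SZP ⇒ Q = (-1/3, 2)
4. R is where the line through U parallel to PY meets line PQ ⇒ R = (8/3, -5/2)
5. W lies on line QR with QW:WR = -3:4 ⇒ W = (-28/3, 31/2)
line WY meets SP at G = (83/21, -310/63)
Y = W + t·(G−W) with t = 21/31, so WY:YG = 21/31:10/31

WY:YG = 21/10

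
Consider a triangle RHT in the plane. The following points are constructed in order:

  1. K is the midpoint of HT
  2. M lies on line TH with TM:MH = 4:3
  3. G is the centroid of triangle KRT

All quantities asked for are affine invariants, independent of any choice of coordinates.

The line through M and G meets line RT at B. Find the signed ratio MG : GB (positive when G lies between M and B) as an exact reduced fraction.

MG:GB = 17/7

Assign R = (0, 0), H = (1, 0), T = (0, 1) — the answer is frame-independent, so this choice is without loss of generality.
1. K is the midpoint of HT ⇒ K = (1/2, 1/2)
2. M lies on line TH with TM:MH = 4:3 ⇒ M = (4/7, 3/7)
3. G is the centroid of triangle KRT ⇒ G = (1/6, 1/2)
line MG meets RT at B = (0, 9/17)
G = M + t·(B−M) with t = 17/24, so MG:GB = 17/24:7/24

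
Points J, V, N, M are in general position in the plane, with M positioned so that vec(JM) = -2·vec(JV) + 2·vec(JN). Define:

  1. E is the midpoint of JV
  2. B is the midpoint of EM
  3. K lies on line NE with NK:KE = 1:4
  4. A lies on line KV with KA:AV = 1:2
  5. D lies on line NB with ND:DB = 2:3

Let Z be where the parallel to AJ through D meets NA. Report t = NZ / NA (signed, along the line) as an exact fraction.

t = -2/5

Set J = (0, 0), V = (1, 0), N = (0, 1), M = (-2, 2); any affine frame gives the same invariant.
1. E is the midpoint of JV ⇒ E = (1/2, 0)
2. B is the midpoint of EM ⇒ B = (-3/4, 1)
3. K lies on line NE with NK:KE = 1:4 ⇒ K = (1/10, 4/5)
4. A lies on line KV with KA:AV = 1:2 ⇒ A = (2/5, 8/15)
5. D lies on line NB with ND:DB = 2:3 ⇒ D = (-3/10, 1)
through D parallel to AJ: direction (-2/5, -8/15); meets NA at Z = (-4/25, 89/75)
Z = N + t·(A−N) with t = -2/5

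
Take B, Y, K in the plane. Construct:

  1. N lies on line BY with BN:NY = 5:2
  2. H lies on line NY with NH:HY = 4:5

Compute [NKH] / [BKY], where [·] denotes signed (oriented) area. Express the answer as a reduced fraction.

[NKH]:[BKY] = 8/63

Set B = (0, 0), Y = (1, 0), K = (0, 1); any affine frame gives the same invariant.
1. N lies on line BY with BN:NY = 5:2 ⇒ N = (5/7, 0)
2. H lies on line NY with NH:HY = 4:5 ⇒ H = (53/63, 0)
2·[NKH] = -8/63, 2·[BKY] = -1
[NKH]:[BKY] = -8/63:-1 = 8/63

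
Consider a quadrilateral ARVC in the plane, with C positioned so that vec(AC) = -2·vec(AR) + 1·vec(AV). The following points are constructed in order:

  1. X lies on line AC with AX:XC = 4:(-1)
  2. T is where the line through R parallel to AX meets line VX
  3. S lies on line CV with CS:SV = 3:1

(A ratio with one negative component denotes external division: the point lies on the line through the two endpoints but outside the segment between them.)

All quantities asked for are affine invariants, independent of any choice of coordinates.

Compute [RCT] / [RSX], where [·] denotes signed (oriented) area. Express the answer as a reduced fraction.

Choose coordinates A = (0, 0), R = (1, 0), V = (0, 1), C = (-2, 1).
1. X lies on line AC with AX:XC = 4:(-1) ⇒ X = (-8/3, 4/3)
2. T is where the line through R parallel to AX meets line VX ⇒ T = (-4/3, 7/6)
3. S lies on line CV with CS:SV = 3:1 ⇒ S = (-1/2, 1)
2·[RCT] = -7/6, 2·[RSX] = 5/3
[RCT]:[RSX] = -7/6:5/3 = -7/10

[RCT]:[RSX] = -7/10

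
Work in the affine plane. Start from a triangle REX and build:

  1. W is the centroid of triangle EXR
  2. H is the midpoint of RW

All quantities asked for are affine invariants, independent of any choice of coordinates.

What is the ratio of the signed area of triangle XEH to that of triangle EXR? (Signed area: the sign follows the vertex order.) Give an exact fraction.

[XEH]:[EXR] = -2/3

Work in coordinates with R = (0, 0), E = (1, 0), X = (0, 1).
1. W is the centroid of triangle EXR ⇒ W = (1/3, 1/3)
2. H is the midpoint of RW ⇒ H = (1/6, 1/6)
2·[XEH] = -2/3, 2·[EXR] = 1
[XEH]:[EXR] = -2/3:1 = -2/3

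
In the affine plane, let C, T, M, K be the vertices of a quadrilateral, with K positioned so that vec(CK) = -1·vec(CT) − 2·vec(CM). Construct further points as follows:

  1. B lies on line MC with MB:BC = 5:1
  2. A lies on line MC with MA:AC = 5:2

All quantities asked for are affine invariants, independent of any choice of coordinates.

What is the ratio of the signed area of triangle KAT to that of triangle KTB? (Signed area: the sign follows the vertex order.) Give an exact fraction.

[KAT]:[KTB] = -54/49

Set C = (0, 0), T = (1, 0), M = (0, 1), K = (-1, -2); any affine frame gives the same invariant.
1. B lies on line MC with MB:BC = 5:1 ⇒ B = (0, 1/6)
2. A lies on line MC with MA:AC = 5:2 ⇒ A = (0, 2/7)
2·[KAT] = -18/7, 2·[KTB] = 7/3
[KAT]:[KTB] = -18/7:7/3 = -54/49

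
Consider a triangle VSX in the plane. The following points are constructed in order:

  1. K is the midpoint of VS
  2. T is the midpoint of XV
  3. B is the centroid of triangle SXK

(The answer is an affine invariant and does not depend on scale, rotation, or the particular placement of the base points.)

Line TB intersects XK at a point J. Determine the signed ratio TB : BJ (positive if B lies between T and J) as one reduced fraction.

TB:BJ = -5/2

Assign V = (0, 0), S = (1, 0), X = (0, 1) — the answer is frame-independent, so this choice is without loss of generality.
1. K is the midpoint of VS ⇒ K = (1/2, 0)
2. T is the midpoint of XV ⇒ T = (0, 1/2)
3. B is the centroid of triangle SXK ⇒ B = (1/2, 1/3)
line TB meets XK at J = (3/10, 2/5)
B = T + t·(J−T) with t = 5/3, so TB:BJ = 5/3:-2/3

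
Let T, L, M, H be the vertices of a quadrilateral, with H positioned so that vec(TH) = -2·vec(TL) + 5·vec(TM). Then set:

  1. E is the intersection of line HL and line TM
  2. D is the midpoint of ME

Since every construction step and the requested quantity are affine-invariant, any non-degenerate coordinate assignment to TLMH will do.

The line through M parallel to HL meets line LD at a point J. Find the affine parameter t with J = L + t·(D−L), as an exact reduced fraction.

Choose coordinates T = (0, 0), L = (1, 0), M = (0, 1), H = (-2, 5).
1. E is the intersection of line HL and line TM ⇒ E = (0, 5/3)
2. D is the midpoint of ME ⇒ D = (0, 4/3)
through M parallel to HL: direction (3, -5); meets LD at J = (-1, 8/3)
J = L + t·(D−L) with t = 2

t = 2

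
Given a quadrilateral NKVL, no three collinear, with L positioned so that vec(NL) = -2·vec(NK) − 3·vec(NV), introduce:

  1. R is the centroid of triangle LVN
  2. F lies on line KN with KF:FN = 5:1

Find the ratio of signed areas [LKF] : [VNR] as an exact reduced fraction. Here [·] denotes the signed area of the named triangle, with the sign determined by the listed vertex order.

Choose coordinates N = (0, 0), K = (1, 0), V = (0, 1), L = (-2, -3).
1. R is the centroid of triangle LVN ⇒ R = (-2/3, -2/3)
2. F lies on line KN with KF:FN = 5:1 ⇒ F = (1/6, 0)
2·[LKF] = 5/2, 2·[VNR] = -2/3
[LKF]:[VNR] = 5/2:-2/3 = -15/4

[LKF]:[VNR] = -15/4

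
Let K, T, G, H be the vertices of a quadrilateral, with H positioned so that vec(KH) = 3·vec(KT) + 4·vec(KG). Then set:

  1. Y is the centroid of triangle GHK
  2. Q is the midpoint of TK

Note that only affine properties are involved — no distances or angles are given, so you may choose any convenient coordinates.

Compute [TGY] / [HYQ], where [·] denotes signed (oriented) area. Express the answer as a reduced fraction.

[TGY]:[HYQ] = -10/13

Set K = (0, 0), T = (1, 0), G = (0, 1), H = (3, 4); any affine frame gives the same invariant.
1. Y is the centroid of triangle GHK ⇒ Y = (1, 5/3)
2. Q is the midpoint of TK ⇒ Q = (1/2, 0)
2·[TGY] = -5/3, 2·[HYQ] = 13/6
[TGY]:[HYQ] = -5/3:13/6 = -10/13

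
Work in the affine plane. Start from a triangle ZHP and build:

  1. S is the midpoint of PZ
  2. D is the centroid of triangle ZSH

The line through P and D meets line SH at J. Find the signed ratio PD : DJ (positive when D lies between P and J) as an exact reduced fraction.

Work in coordinates with Z = (0, 0), H = (1, 0), P = (0, 1).
1. S is the midpoint of PZ ⇒ S = (0, 1/2)
2. D is the centroid of triangle ZSH ⇒ D = (1/3, 1/6)
line PD meets SH at J = (1/4, 3/8)
D = P + t·(J−P) with t = 4/3, so PD:DJ = 4/3:-1/3

PD:DJ = -4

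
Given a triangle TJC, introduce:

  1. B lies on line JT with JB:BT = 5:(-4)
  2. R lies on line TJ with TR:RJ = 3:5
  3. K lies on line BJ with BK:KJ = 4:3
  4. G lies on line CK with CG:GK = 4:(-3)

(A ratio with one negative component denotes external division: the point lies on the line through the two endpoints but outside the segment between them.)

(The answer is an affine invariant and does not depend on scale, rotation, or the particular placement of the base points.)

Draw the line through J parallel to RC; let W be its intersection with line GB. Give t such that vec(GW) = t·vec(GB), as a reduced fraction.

Work in coordinates with T = (0, 0), J = (1, 0), C = (0, 1).
1. B lies on line JT with JB:BT = 5:(-4) ⇒ B = (-4, 0)
2. R lies on line TJ with TR:RJ = 3:5 ⇒ R = (3/8, 0)
3. K lies on line BJ with BK:KJ = 4:3 ⇒ K = (-8/7, 0)
4. G lies on line CK with CG:GK = 4:(-3) ⇒ G = (-32/7, -3)
through J parallel to RC: direction (-3/8, 1); meets GB at W = (-44/19, 168/19)
W = G + t·(B−G) with t = 75/19

t = 75/19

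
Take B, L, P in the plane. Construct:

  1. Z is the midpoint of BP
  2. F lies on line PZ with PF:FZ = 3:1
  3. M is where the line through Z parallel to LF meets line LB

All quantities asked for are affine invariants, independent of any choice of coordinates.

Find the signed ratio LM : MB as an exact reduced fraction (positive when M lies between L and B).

LM:MB = 1/4

Assign B = (0, 0), L = (1, 0), P = (0, 1) — the answer is frame-independent, so this choice is without loss of generality.
1. Z is the midpoint of BP ⇒ Z = (0, 1/2)
2. F lies on line PZ with PF:FZ = 3:1 ⇒ F = (0, 5/8)
3. M is where the line through Z parallel to LF meets line LB ⇒ M = (4/5, 0)
M = L + t·(B−L) with t = 1/5, so LM:MB = t:(1−t) = 1/5:4/5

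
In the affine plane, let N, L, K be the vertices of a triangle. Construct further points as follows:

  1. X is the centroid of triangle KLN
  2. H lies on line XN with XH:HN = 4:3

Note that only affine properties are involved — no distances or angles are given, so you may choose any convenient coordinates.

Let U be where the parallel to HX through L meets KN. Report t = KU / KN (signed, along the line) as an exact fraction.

Set N = (0, 0), L = (1, 0), K = (0, 1); any affine frame gives the same invariant.
1. X is the centroid of triangle KLN ⇒ X = (1/3, 1/3)
2. H lies on line XN with XH:HN = 4:3 ⇒ H = (1/7, 1/7)
through L parallel to HX: direction (4/21, 4/21); meets KN at U = (0, -1)
U = K + t·(N−K) with t = 2

t = 2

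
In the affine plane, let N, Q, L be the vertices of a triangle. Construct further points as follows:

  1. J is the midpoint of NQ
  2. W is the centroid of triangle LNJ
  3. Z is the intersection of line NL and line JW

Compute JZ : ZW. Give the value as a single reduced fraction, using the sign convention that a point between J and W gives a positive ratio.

JZ:ZW = -3

Set N = (0, 0), Q = (1, 0), L = (0, 1); any affine frame gives the same invariant.
1. J is the midpoint of NQ ⇒ J = (1/2, 0)
2. W is the centroid of triangle LNJ ⇒ W = (1/6, 1/3)
3. Z is the intersection of line NL and line JW ⇒ Z = (0, 1/2)
Z = J + t·(W−J) with t = 3/2, so JZ:ZW = t:(1−t) = 3/2:-1/2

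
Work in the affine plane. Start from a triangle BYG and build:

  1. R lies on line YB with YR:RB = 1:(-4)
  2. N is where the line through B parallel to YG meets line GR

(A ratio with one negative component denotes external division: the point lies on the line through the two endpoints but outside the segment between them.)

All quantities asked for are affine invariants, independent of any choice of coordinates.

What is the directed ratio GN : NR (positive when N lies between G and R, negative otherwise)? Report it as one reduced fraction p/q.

GN:NR = -3/4

Choose coordinates B = (0, 0), Y = (1, 0), G = (0, 1).
1. R lies on line YB with YR:RB = 1:(-4) ⇒ R = (4/3, 0)
2. N is where the line through B parallel to YG meets line GR ⇒ N = (-4, 4)
N = G + t·(R−G) with t = -3, so GN:NR = t:(1−t) = -3:4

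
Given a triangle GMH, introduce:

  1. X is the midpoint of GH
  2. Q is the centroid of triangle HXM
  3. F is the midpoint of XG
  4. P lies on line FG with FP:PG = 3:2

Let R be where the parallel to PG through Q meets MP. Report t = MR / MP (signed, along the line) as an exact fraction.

Work in coordinates with G = (0, 0), M = (1, 0), H = (0, 1).
1. X is the midpoint of GH ⇒ X = (0, 1/2)
2. Q is the centroid of triangle HXM ⇒ Q = (1/3, 1/2)
3. F is the midpoint of XG ⇒ F = (0, 1/4)
4. P lies on line FG with FP:PG = 3:2 ⇒ P = (0, 1/10)
through Q parallel to PG: direction (0, -1/10); meets MP at R = (1/3, 1/15)
R = M + t·(P−M) with t = 2/3

t = 2/3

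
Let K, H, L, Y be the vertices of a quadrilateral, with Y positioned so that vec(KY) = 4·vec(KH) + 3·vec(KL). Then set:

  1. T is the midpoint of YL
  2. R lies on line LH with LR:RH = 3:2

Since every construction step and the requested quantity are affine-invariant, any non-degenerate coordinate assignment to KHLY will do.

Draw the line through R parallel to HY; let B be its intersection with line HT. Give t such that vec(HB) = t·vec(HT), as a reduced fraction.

t = 4/5

Set K = (0, 0), H = (1, 0), L = (0, 1), Y = (4, 3); any affine frame gives the same invariant.
1. T is the midpoint of YL ⇒ T = (2, 2)
2. R lies on line LH with LR:RH = 3:2 ⇒ R = (3/5, 2/5)
through R parallel to HY: direction (3, 3); meets HT at B = (9/5, 8/5)
B = H + t·(T−H) with t = 4/5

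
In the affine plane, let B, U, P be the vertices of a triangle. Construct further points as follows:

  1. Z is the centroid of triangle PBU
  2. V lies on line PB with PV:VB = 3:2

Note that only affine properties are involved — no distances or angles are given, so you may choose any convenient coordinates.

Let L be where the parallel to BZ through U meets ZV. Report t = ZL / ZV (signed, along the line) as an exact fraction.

t = -5/2

Assign B = (0, 0), U = (1, 0), P = (0, 1) — the answer is frame-independent, so this choice is without loss of generality.
1. Z is the centroid of triangle PBU ⇒ Z = (1/3, 1/3)
2. V lies on line PB with PV:VB = 3:2 ⇒ V = (0, 2/5)
through U parallel to BZ: direction (1/3, 1/3); meets ZV at L = (7/6, 1/6)
L = Z + t·(V−Z) with t = -5/2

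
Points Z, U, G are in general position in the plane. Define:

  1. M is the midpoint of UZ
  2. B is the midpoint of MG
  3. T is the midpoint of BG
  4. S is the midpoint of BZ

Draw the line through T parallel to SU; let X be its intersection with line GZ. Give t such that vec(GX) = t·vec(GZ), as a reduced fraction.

Set Z = (0, 0), U = (1, 0), G = (0, 1); any affine frame gives the same invariant.
1. M is the midpoint of UZ ⇒ M = (1/2, 0)
2. B is the midpoint of MG ⇒ B = (1/4, 1/2)
3. T is the midpoint of BG ⇒ T = (1/8, 3/4)
4. S is the midpoint of BZ ⇒ S = (1/8, 1/4)
through T parallel to SU: direction (7/8, -1/4); meets GZ at X = (0, 11/14)
X = G + t·(Z−G) with t = 3/14

t = 3/14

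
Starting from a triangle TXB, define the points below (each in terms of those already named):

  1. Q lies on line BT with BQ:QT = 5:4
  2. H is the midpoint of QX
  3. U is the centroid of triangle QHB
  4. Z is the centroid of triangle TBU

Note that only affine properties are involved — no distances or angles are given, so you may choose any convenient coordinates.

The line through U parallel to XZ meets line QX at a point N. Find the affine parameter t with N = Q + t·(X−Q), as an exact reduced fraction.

t = 31/16

Work in coordinates with T = (0, 0), X = (1, 0), B = (0, 1).
1. Q lies on line BT with BQ:QT = 5:4 ⇒ Q = (0, 4/9)
2. H is the midpoint of QX ⇒ H = (1/2, 2/9)
3. U is the centroid of triangle QHB ⇒ U = (1/6, 5/9)
4. Z is the centroid of triangle TBU ⇒ Z = (1/18, 14/27)
through U parallel to XZ: direction (-17/18, 14/27); meets QX at N = (31/16, -5/12)
N = Q + t·(X−Q) with t = 31/16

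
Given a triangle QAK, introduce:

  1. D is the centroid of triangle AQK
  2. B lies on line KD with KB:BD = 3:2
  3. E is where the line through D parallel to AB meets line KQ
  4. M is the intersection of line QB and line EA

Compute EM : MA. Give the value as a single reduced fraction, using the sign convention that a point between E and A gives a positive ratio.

Set Q = (0, 0), A = (1, 0), K = (0, 1); any affine frame gives the same invariant.
1. D is the centroid of triangle AQK ⇒ D = (1/3, 1/3)
2. B lies on line KD with KB:BD = 3:2 ⇒ B = (1/5, 3/5)
3. E is where the line through D parallel to AB meets line KQ ⇒ E = (0, 7/12)
4. M is the intersection of line QB and line EA ⇒ M = (7/43, 21/43)
M = E + t·(A−E) with t = 7/43, so EM:MA = t:(1−t) = 7/43:36/43

EM:MA = 7/36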